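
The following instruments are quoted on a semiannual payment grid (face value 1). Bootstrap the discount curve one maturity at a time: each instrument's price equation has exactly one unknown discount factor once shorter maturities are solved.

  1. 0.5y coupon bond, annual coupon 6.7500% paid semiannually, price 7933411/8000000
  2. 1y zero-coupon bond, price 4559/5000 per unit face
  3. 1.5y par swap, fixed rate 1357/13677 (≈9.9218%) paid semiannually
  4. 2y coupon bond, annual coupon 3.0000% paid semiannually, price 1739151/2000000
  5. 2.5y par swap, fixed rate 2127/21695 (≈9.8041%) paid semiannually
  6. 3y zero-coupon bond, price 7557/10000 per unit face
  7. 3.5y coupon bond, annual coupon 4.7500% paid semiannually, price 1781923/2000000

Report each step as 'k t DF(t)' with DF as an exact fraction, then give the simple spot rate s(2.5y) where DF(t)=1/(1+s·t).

step 1 [0.5y] bond c/2=27/800: DF=(7933411/8000000 − 27/800·(0))/(1+27/800) = 9593/10000 ≈ 0.959300
step 2 [1y] zero: DF = P = 4559/5000 ≈ 0.911800
step 3 [1.5y] swap r/2=1357/27354: DF=(1 − 1357/27354·(0.959300+0.911800))/(1+1357/27354) = 8643/10000 ≈ 0.864300
step 4 [2y] bond c/2=3/200: DF=(1739151/2000000 − 3/200·(0.959300+0.911800+0.864300))/(1+3/200) = 8163/10000 ≈ 0.816300
step 5 [2.5y] swap r/2=2127/43390: DF=(1 − 2127/43390·(0.959300+0.911800+0.864300+0.816300))/(1+2127/43390) = 7873/10000 ≈ 0.787300
step 6 [3y] zero: DF = P = 7557/10000 ≈ 0.755700
step 7 [3.5y] bond c/2=19/800: DF=(1781923/2000000 − 19/800·(0.959300+0.911800+0.864300+0.816300+0.787300+0.755700))/(1+19/800) = 7521/10000 ≈ 0.752100

1 1/2 9593/10000
2 1 4559/5000
3 3/2 8643/10000
4 2 8163/10000
5 5/2 7873/10000
6 3 7557/10000
7 7/2 7521/10000
s(2.5y) = (1/(7873/10000) − 1)/(5/2) = 4254/39365 ≈ 10.8066%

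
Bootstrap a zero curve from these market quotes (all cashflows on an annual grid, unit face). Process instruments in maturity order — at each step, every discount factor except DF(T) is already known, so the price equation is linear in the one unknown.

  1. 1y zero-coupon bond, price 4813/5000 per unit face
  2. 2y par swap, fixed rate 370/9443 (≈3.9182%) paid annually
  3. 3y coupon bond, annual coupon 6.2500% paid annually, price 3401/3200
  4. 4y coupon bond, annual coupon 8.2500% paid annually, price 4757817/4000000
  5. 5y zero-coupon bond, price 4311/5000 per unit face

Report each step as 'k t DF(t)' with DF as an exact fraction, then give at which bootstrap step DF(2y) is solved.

step 1 [1y] zero: DF = P = 4813/5000 ≈ 0.962600
step 2 [2y] swap r/1=370/9443: DF=(1 − 370/9443·(0.962600))/(1+370/9443) = 463/500 ≈ 0.926000
step 3 [3y] bond c/1=1/16: DF=(3401/3200 − 1/16·(0.962600+0.926000))/(1+1/16) = 2223/2500 ≈ 0.889200
step 4 [4y] bond c/1=33/400: DF=(4757817/4000000 − 33/400·(0.962600+0.926000+0.889200))/(1+33/400) = 8871/10000 ≈ 0.887100
step 5 [5y] zero: DF = P = 4311/5000 ≈ 0.862200

1 1 4813/5000
2 2 463/500
3 3 2223/2500
4 4 8871/10000
5 5 4311/5000
DF(2y) is solved at step 2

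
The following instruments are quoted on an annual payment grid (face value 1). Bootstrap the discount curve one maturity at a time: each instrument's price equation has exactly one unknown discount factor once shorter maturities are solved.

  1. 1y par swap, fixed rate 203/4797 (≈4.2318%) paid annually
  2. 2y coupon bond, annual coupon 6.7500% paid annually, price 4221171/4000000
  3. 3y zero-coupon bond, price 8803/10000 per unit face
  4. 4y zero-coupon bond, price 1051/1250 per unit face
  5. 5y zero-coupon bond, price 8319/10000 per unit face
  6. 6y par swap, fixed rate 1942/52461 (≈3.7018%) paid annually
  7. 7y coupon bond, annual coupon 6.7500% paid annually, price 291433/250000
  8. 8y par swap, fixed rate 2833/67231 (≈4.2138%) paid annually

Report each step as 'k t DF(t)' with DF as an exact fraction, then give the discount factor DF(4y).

step 1 [1y] swap r/1=203/4797: DF=(1 − 203/4797·(0))/(1+203/4797) = 4797/5000 ≈ 0.959400
step 2 [2y] bond c/1=27/400: DF=(4221171/4000000 − 27/400·(0.959400))/(1+27/400) = 9279/10000 ≈ 0.927900
step 3 [3y] zero: DF = P = 8803/10000 ≈ 0.880300
step 4 [4y] zero: DF = P = 1051/1250 ≈ 0.840800
step 5 [5y] zero: DF = P = 8319/10000 ≈ 0.831900
step 6 [6y] swap r/1=1942/52461: DF=(1 − 1942/52461·(0.959400+0.927900+0.880300+0.840800+0.831900))/(1+1942/52461) = 4029/5000 ≈ 0.805800
step 7 [7y] bond c/1=27/400: DF=(291433/250000 − 27/400·(0.959400+0.927900+0.880300+0.840800+0.831900+0.805800))/(1+27/400) = 7603/10000 ≈ 0.760300
step 8 [8y] swap r/1=2833/67231: DF=(1 − 2833/67231·(0.959400+0.927900+0.880300+0.840800+0.831900+0.805800+0.760300))/(1+2833/67231) = 7167/10000 ≈ 0.716700

1 1 4797/5000
2 2 9279/10000
3 3 8803/10000
4 4 1051/1250
5 5 8319/10000
6 6 4029/5000
7 7 7603/10000
8 8 7167/10000
DF(4y) = 1051/1250 ≈ 0.840800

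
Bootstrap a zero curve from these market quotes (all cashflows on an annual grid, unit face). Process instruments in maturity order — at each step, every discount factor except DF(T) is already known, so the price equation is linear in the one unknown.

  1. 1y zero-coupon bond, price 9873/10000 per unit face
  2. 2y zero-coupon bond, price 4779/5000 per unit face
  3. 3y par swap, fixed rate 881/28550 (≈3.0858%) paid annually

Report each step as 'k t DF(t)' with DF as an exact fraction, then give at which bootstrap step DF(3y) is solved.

step 1 [1y] zero: DF = P = 9873/10000 ≈ 0.987300
step 2 [2y] zero: DF = P = 4779/5000 ≈ 0.955800
step 3 [3y] swap r/1=881/28550: DF=(1 − 881/28550·(0.987300+0.955800))/(1+881/28550) = 9119/10000 ≈ 0.911900

1 1 9873/10000
2 2 4779/5000
3 3 9119/10000
DF(3y) is solved at step 3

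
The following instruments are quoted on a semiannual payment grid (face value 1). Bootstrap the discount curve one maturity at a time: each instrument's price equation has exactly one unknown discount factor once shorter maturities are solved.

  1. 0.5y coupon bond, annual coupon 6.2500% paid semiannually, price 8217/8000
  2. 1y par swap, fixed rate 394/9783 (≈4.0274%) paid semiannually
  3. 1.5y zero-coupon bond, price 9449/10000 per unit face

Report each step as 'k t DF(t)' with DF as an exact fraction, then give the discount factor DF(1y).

1 1/2 249/250
2 1 4803/5000
3 3/2 9449/10000
DF(1y) = 4803/5000 ≈ 0.960600

step 1 [0.5y] bond c/2=1/32: DF=(8217/8000 − 1/32·(0))/(1+1/32) = 249/250 ≈ 0.996000
step 2 [1y] swap r/2=197/9783: DF=(1 − 197/9783·(0.996000))/(1+197/9783) = 4803/5000 ≈ 0.960600
step 3 [1.5y] zero: DF = P = 9449/10000 ≈ 0.944900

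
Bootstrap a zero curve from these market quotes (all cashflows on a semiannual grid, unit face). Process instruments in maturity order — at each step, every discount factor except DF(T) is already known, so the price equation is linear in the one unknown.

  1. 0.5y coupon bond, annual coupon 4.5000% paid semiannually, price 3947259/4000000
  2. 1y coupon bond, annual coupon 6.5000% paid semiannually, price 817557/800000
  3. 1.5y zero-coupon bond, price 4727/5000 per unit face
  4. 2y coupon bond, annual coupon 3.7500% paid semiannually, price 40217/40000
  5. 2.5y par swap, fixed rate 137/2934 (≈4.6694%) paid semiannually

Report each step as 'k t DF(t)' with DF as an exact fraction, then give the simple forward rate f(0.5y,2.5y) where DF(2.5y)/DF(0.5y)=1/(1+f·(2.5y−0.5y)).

step 1 [0.5y] bond c/2=9/400: DF=(3947259/4000000 − 9/400·(0))/(1+9/400) = 9651/10000 ≈ 0.965100
step 2 [1y] bond c/2=13/400: DF=(817557/800000 − 13/400·(0.965100))/(1+13/400) = 4797/5000 ≈ 0.959400
step 3 [1.5y] zero: DF = P = 4727/5000 ≈ 0.945400
step 4 [2y] bond c/2=3/160: DF=(40217/40000 − 3/160·(0.965100+0.959400+0.945400))/(1+3/160) = 9341/10000 ≈ 0.934100
step 5 [2.5y] swap r/2=137/5868: DF=(1 − 137/5868·(0.965100+0.959400+0.945400+0.934100))/(1+137/5868) = 1113/1250 ≈ 0.890400

1 1/2 9651/10000
2 1 4797/5000
3 3/2 4727/5000
4 2 9341/10000
5 5/2 1113/1250
f(0.5y,2.5y) = ((9651/10000)/(1113/1250) − 1)/(2) = 249/5936 ≈ 4.1947%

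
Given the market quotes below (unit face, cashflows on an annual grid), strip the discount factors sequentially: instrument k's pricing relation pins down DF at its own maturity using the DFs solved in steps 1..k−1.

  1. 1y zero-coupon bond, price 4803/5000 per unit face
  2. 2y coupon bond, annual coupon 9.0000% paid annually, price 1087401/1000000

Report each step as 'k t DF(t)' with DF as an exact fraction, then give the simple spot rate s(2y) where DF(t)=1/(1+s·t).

step 1 [1y] zero: DF = P = 4803/5000 ≈ 0.960600
step 2 [2y] bond c/1=9/100: DF=(1087401/1000000 − 9/100·(0.960600))/(1+9/100) = 9183/10000 ≈ 0.918300

1 1 4803/5000
2 2 9183/10000
s(2y) = (1/(9183/10000) − 1)/(2) = 817/18366 ≈ 4.4484%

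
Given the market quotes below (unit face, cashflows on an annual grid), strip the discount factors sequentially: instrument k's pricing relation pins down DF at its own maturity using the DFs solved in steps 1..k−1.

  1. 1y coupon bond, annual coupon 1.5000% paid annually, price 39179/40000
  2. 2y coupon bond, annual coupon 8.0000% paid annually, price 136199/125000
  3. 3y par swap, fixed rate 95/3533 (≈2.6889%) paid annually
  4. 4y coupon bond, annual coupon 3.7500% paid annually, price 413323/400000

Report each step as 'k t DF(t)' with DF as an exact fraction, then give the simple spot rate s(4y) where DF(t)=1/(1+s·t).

step 1 [1y] bond c/1=3/200: DF=(39179/40000 − 3/200·(0))/(1+3/200) = 193/200 ≈ 0.965000
step 2 [2y] bond c/1=2/25: DF=(136199/125000 − 2/25·(0.965000))/(1+2/25) = 4687/5000 ≈ 0.937400
step 3 [3y] swap r/1=95/3533: DF=(1 − 95/3533·(0.965000+0.937400))/(1+95/3533) = 231/250 ≈ 0.924000
step 4 [4y] bond c/1=3/80: DF=(413323/400000 − 3/80·(0.965000+0.937400+0.924000))/(1+3/80) = 4469/5000 ≈ 0.893800

1 1 193/200
2 2 4687/5000
3 3 231/250
4 4 4469/5000
s(4y) = (1/(4469/5000) − 1)/(4) = 531/17876 ≈ 2.9705%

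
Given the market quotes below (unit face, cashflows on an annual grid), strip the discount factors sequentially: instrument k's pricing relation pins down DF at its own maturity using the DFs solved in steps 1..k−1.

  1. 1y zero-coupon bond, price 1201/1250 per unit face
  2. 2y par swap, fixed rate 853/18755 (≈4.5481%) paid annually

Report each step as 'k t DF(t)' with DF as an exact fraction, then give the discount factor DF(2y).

step 1 [1y] zero: DF = P = 1201/1250 ≈ 0.960800
step 2 [2y] swap r/1=853/18755: DF=(1 − 853/18755·(0.960800))/(1+853/18755) = 9147/10000 ≈ 0.914700

1 1 1201/1250
2 2 9147/10000
DF(2y) = 9147/10000 ≈ 0.914700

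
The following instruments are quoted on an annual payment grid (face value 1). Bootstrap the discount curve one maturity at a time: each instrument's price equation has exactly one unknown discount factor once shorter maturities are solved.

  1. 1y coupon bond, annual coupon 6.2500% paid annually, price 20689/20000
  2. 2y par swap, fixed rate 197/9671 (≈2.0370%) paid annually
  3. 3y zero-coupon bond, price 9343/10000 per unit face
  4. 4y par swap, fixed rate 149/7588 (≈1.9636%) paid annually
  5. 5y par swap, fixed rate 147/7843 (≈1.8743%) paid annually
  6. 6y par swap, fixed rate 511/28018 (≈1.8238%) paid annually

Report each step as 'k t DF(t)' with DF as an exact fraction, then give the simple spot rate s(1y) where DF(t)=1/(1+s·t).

step 1 [1y] bond c/1=1/16: DF=(20689/20000 − 1/16·(0))/(1+1/16) = 1217/1250 ≈ 0.973600
step 2 [2y] swap r/1=197/9671: DF=(1 − 197/9671·(0.973600))/(1+197/9671) = 4803/5000 ≈ 0.960600
step 3 [3y] zero: DF = P = 9343/10000 ≈ 0.934300
step 4 [4y] swap r/1=149/7588: DF=(1 − 149/7588·(0.973600+0.960600+0.934300))/(1+149/7588) = 1851/2000 ≈ 0.925500
step 5 [5y] swap r/1=147/7843: DF=(1 − 147/7843·(0.973600+0.960600+0.934300+0.925500))/(1+147/7843) = 4559/5000 ≈ 0.911800
step 6 [6y] swap r/1=511/28018: DF=(1 − 511/28018·(0.973600+0.960600+0.934300+0.925500+0.911800))/(1+511/28018) = 4489/5000 ≈ 0.897800

1 1 1217/1250
2 2 4803/5000
3 3 9343/10000
4 4 1851/2000
5 5 4559/5000
6 6 4489/5000
s(1y) = (1/(1217/1250) − 1)/(1) = 33/1217 ≈ 2.7116%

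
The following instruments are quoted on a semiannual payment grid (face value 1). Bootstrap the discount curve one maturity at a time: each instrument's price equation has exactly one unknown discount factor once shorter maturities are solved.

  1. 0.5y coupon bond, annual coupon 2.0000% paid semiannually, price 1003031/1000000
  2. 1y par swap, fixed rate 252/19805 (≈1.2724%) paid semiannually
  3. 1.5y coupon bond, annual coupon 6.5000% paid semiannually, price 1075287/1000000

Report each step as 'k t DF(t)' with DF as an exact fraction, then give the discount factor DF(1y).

step 1 [0.5y] bond c/2=1/100: DF=(1003031/1000000 − 1/100·(0))/(1+1/100) = 9931/10000 ≈ 0.993100
step 2 [1y] swap r/2=126/19805: DF=(1 − 126/19805·(0.993100))/(1+126/19805) = 4937/5000 ≈ 0.987400
step 3 [1.5y] bond c/2=13/400: DF=(1075287/1000000 − 13/400·(0.993100+0.987400))/(1+13/400) = 9791/10000 ≈ 0.979100

1 1/2 9931/10000
2 1 4937/5000
3 3/2 9791/10000
DF(1y) = 4937/5000 ≈ 0.987400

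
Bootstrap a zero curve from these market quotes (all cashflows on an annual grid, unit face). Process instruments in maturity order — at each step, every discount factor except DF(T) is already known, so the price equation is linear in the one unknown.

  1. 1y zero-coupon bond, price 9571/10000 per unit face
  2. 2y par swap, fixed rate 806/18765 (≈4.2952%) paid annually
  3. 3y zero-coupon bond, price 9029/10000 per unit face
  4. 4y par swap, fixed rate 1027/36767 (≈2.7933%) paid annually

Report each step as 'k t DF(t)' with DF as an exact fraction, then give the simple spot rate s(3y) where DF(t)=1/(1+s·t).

step 1 [1y] zero: DF = P = 9571/10000 ≈ 0.957100
step 2 [2y] swap r/1=806/18765: DF=(1 − 806/18765·(0.957100))/(1+806/18765) = 4597/5000 ≈ 0.919400
step 3 [3y] zero: DF = P = 9029/10000 ≈ 0.902900
step 4 [4y] swap r/1=1027/36767: DF=(1 − 1027/36767·(0.957100+0.919400+0.902900))/(1+1027/36767) = 8973/10000 ≈ 0.897300

1 1 9571/10000
2 2 4597/5000
3 3 9029/10000
4 4 8973/10000
s(3y) = (1/(9029/10000) − 1)/(3) = 971/27087 ≈ 3.5847%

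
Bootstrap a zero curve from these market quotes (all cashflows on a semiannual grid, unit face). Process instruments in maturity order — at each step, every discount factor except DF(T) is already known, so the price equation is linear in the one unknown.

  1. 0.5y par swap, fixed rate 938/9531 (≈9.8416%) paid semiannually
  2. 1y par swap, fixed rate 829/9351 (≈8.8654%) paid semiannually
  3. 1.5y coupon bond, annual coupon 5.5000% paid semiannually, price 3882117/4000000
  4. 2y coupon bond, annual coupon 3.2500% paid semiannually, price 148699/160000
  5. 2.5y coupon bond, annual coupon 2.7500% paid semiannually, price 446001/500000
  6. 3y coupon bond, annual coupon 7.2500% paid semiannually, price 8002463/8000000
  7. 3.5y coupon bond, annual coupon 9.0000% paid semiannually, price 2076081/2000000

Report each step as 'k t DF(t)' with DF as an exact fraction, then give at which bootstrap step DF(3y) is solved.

1 1/2 9531/10000
2 1 9171/10000
3 3/2 1789/2000
4 2 8703/10000
5 5/2 4153/5000
6 3 8091/10000
7 7/2 3831/5000
DF(3y) is solved at step 6

step 1 [0.5y] swap r/2=469/9531: DF=(1 − 469/9531·(0))/(1+469/9531) = 9531/10000 ≈ 0.953100
step 2 [1y] swap r/2=829/18702: DF=(1 − 829/18702·(0.953100))/(1+829/18702) = 9171/10000 ≈ 0.917100
step 3 [1.5y] bond c/2=11/400: DF=(3882117/4000000 − 11/400·(0.953100+0.917100))/(1+11/400) = 1789/2000 ≈ 0.894500
step 4 [2y] bond c/2=13/800: DF=(148699/160000 − 13/800·(0.953100+0.917100+0.894500))/(1+13/800) = 8703/10000 ≈ 0.870300
step 5 [2.5y] bond c/2=11/800: DF=(446001/500000 − 11/800·(0.953100+0.917100+0.894500+0.870300))/(1+11/800) = 4153/5000 ≈ 0.830600
step 6 [3y] bond c/2=29/800: DF=(8002463/8000000 − 29/800·(0.953100+0.917100+0.894500+0.870300+0.830600))/(1+29/800) = 8091/10000 ≈ 0.809100
step 7 [3.5y] bond c/2=9/200: DF=(2076081/2000000 − 9/200·(0.953100+0.917100+0.894500+0.870300+0.830600+0.809100))/(1+9/200) = 3831/5000 ≈ 0.766200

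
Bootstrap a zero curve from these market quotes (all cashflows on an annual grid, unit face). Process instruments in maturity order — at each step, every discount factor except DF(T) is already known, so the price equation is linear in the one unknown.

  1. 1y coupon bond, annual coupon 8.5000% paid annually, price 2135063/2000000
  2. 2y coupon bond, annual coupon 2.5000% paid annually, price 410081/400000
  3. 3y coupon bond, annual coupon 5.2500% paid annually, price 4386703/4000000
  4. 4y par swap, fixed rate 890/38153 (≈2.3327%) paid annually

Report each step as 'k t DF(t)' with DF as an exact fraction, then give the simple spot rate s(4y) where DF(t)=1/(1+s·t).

step 1 [1y] bond c/1=17/200: DF=(2135063/2000000 − 17/200·(0))/(1+17/200) = 9839/10000 ≈ 0.983900
step 2 [2y] bond c/1=1/40: DF=(410081/400000 − 1/40·(0.983900))/(1+1/40) = 4881/5000 ≈ 0.976200
step 3 [3y] bond c/1=21/400: DF=(4386703/4000000 − 21/400·(0.983900+0.976200))/(1+21/400) = 4721/5000 ≈ 0.944200
step 4 [4y] swap r/1=890/38153: DF=(1 − 890/38153·(0.983900+0.976200+0.944200))/(1+890/38153) = 911/1000 ≈ 0.911000

1 1 9839/10000
2 2 4881/5000
3 3 4721/5000
4 4 911/1000
s(4y) = (1/(911/1000) − 1)/(4) = 89/3644 ≈ 2.4424%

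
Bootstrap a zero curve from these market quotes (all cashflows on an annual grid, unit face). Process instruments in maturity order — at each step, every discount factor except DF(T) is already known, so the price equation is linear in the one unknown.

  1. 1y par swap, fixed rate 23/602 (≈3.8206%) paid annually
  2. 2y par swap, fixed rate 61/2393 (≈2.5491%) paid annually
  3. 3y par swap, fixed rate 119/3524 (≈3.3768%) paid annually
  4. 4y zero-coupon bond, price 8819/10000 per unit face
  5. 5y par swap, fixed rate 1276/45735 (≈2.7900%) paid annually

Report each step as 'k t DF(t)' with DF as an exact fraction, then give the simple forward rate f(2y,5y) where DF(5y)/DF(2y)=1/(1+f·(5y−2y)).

1 1 602/625
2 2 1189/1250
3 3 1131/1250
4 4 8819/10000
5 5 2181/2500
f(2y,5y) = ((1189/1250)/(2181/2500) − 1)/(3) = 197/6543 ≈ 3.0109%

step 1 [1y] swap r/1=23/602: DF=(1 − 23/602·(0))/(1+23/602) = 602/625 ≈ 0.963200
step 2 [2y] swap r/1=61/2393: DF=(1 − 61/2393·(0.963200))/(1+61/2393) = 1189/1250 ≈ 0.951200
step 3 [3y] swap r/1=119/3524: DF=(1 − 119/3524·(0.963200+0.951200))/(1+119/3524) = 1131/1250 ≈ 0.904800
step 4 [4y] zero: DF = P = 8819/10000 ≈ 0.881900
step 5 [5y] swap r/1=1276/45735: DF=(1 − 1276/45735·(0.963200+0.951200+0.904800+0.881900))/(1+1276/45735) = 2181/2500 ≈ 0.872400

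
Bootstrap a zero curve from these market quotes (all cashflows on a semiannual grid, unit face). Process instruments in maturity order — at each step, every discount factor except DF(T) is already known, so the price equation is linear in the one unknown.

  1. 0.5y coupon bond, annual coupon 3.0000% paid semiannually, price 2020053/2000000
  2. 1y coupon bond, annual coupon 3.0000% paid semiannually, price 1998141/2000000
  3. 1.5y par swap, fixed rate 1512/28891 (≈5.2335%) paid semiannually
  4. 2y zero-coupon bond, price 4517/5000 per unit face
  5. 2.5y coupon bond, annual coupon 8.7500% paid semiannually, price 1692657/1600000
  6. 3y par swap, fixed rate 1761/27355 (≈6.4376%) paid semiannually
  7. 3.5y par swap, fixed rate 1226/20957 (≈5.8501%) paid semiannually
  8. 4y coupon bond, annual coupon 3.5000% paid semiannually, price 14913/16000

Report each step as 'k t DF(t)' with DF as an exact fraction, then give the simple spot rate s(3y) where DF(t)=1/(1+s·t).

step 1 [0.5y] bond c/2=3/200: DF=(2020053/2000000 − 3/200·(0))/(1+3/200) = 9951/10000 ≈ 0.995100
step 2 [1y] bond c/2=3/200: DF=(1998141/2000000 − 3/200·(0.995100))/(1+3/200) = 606/625 ≈ 0.969600
step 3 [1.5y] swap r/2=756/28891: DF=(1 − 756/28891·(0.995100+0.969600))/(1+756/28891) = 2311/2500 ≈ 0.924400
step 4 [2y] zero: DF = P = 4517/5000 ≈ 0.903400
step 5 [2.5y] bond c/2=7/160: DF=(1692657/1600000 − 7/160·(0.995100+0.969600+0.924400+0.903400))/(1+7/160) = 4273/5000 ≈ 0.854600
step 6 [3y] swap r/2=1761/54710: DF=(1 − 1761/54710·(0.995100+0.969600+0.924400+0.903400+0.854600))/(1+1761/54710) = 8239/10000 ≈ 0.823900
step 7 [3.5y] swap r/2=613/20957: DF=(1 − 613/20957·(0.995100+0.969600+0.924400+0.903400+0.854600+0.823900))/(1+613/20957) = 8161/10000 ≈ 0.816100
step 8 [4y] bond c/2=7/400: DF=(14913/16000 − 7/400·(0.995100+0.969600+0.924400+0.903400+0.854600+0.823900+0.816100))/(1+7/400) = 8079/10000 ≈ 0.807900

1 1/2 9951/10000
2 1 606/625
3 3/2 2311/2500
4 2 4517/5000
5 5/2 4273/5000
6 3 8239/10000
7 7/2 8161/10000
8 4 8079/10000
s(3y) = (1/(8239/10000) − 1)/(3) = 587/8239 ≈ 7.1247%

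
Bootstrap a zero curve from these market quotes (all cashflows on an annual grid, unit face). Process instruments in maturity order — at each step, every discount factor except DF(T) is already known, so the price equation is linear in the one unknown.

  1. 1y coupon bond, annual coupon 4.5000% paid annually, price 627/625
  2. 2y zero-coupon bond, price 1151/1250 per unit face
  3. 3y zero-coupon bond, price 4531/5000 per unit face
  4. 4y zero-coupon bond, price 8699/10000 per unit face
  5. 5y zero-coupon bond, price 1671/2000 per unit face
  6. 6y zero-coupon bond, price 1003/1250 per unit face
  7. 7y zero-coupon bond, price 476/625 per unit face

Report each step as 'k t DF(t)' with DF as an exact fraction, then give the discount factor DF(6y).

step 1 [1y] bond c/1=9/200: DF=(627/625 − 9/200·(0))/(1+9/200) = 24/25 ≈ 0.960000
step 2 [2y] zero: DF = P = 1151/1250 ≈ 0.920800
step 3 [3y] zero: DF = P = 4531/5000 ≈ 0.906200
step 4 [4y] zero: DF = P = 8699/10000 ≈ 0.869900
step 5 [5y] zero: DF = P = 1671/2000 ≈ 0.835500
step 6 [6y] zero: DF = P = 1003/1250 ≈ 0.802400
step 7 [7y] zero: DF = P = 476/625 ≈ 0.761600

1 1 24/25
2 2 1151/1250
3 3 4531/5000
4 4 8699/10000
5 5 1671/2000
6 6 1003/1250
7 7 476/625
DF(6y) = 1003/1250 ≈ 0.802400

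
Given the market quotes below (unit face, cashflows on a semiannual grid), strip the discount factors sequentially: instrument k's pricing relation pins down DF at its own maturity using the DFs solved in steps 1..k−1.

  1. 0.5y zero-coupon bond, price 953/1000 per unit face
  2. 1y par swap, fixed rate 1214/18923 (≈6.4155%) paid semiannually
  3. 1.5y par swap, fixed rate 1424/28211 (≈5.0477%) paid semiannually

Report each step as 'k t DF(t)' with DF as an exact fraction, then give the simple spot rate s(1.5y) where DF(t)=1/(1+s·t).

1 1/2 953/1000
2 1 9393/10000
3 3/2 1161/1250
s(1.5y) = (1/(1161/1250) − 1)/(3/2) = 178/3483 ≈ 5.1105%

step 1 [0.5y] zero: DF = P = 953/1000 ≈ 0.953000
step 2 [1y] swap r/2=607/18923: DF=(1 − 607/18923·(0.953000))/(1+607/18923) = 9393/10000 ≈ 0.939300
step 3 [1.5y] swap r/2=712/28211: DF=(1 − 712/28211·(0.953000+0.939300))/(1+712/28211) = 1161/1250 ≈ 0.928800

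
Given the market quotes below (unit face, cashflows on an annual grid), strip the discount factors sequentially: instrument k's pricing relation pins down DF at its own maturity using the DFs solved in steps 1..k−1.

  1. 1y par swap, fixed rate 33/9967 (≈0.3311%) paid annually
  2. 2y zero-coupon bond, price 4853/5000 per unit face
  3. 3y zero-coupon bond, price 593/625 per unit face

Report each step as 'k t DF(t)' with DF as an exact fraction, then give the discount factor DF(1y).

step 1 [1y] swap r/1=33/9967: DF=(1 − 33/9967·(0))/(1+33/9967) = 9967/10000 ≈ 0.996700
step 2 [2y] zero: DF = P = 4853/5000 ≈ 0.970600
step 3 [3y] zero: DF = P = 593/625 ≈ 0.948800

1 1 9967/10000
2 2 4853/5000
3 3 593/625
DF(1y) = 9967/10000 ≈ 0.996700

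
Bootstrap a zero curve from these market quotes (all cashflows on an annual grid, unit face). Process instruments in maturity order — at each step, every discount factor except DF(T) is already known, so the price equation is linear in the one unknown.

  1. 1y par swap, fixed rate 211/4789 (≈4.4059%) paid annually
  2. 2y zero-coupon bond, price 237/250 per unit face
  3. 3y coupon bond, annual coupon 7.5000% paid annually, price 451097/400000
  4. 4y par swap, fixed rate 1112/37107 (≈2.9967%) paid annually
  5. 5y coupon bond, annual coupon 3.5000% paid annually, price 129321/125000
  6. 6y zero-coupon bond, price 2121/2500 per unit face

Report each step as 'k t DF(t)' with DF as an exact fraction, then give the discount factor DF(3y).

step 1 [1y] swap r/1=211/4789: DF=(1 − 211/4789·(0))/(1+211/4789) = 4789/5000 ≈ 0.957800
step 2 [2y] zero: DF = P = 237/250 ≈ 0.948000
step 3 [3y] bond c/1=3/40: DF=(451097/400000 − 3/40·(0.957800+0.948000))/(1+3/40) = 9161/10000 ≈ 0.916100
step 4 [4y] swap r/1=1112/37107: DF=(1 − 1112/37107·(0.957800+0.948000+0.916100))/(1+1112/37107) = 1111/1250 ≈ 0.888800
step 5 [5y] bond c/1=7/200: DF=(129321/125000 − 7/200·(0.957800+0.948000+0.916100+0.888800))/(1+7/200) = 8741/10000 ≈ 0.874100
step 6 [6y] zero: DF = P = 2121/2500 ≈ 0.848400

1 1 4789/5000
2 2 237/250
3 3 9161/10000
4 4 1111/1250
5 5 8741/10000
6 6 2121/2500
DF(3y) = 9161/10000 ≈ 0.916100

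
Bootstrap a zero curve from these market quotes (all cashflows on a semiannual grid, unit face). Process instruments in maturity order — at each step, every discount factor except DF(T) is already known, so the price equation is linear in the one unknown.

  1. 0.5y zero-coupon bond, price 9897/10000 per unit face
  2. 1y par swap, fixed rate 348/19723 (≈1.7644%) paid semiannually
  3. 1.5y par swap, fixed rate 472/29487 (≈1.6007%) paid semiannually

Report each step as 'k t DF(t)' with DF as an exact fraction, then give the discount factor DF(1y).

1 1/2 9897/10000
2 1 4913/5000
3 3/2 2441/2500
DF(1y) = 4913/5000 ≈ 0.982600

step 1 [0.5y] zero: DF = P = 9897/10000 ≈ 0.989700
step 2 [1y] swap r/2=174/19723: DF=(1 − 174/19723·(0.989700))/(1+174/19723) = 4913/5000 ≈ 0.982600
step 3 [1.5y] swap r/2=236/29487: DF=(1 − 236/29487·(0.989700+0.982600))/(1+236/29487) = 2441/2500 ≈ 0.976400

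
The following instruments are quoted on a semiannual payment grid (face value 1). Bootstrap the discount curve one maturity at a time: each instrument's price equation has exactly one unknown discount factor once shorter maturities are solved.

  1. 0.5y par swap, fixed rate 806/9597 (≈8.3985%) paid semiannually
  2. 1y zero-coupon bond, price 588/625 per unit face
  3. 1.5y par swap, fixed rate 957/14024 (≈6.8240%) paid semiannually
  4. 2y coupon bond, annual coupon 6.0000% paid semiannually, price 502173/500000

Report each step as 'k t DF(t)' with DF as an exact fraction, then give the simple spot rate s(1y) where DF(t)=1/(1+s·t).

1 1/2 9597/10000
2 1 588/625
3 3/2 9043/10000
4 2 4467/5000
s(1y) = (1/(588/625) − 1)/(1) = 37/588 ≈ 6.2925%

step 1 [0.5y] swap r/2=403/9597: DF=(1 − 403/9597·(0))/(1+403/9597) = 9597/10000 ≈ 0.959700
step 2 [1y] zero: DF = P = 588/625 ≈ 0.940800
step 3 [1.5y] swap r/2=957/28048: DF=(1 − 957/28048·(0.959700+0.940800))/(1+957/28048) = 9043/10000 ≈ 0.904300
step 4 [2y] bond c/2=3/100: DF=(502173/500000 − 3/100·(0.959700+0.940800+0.904300))/(1+3/100) = 4467/5000 ≈ 0.893400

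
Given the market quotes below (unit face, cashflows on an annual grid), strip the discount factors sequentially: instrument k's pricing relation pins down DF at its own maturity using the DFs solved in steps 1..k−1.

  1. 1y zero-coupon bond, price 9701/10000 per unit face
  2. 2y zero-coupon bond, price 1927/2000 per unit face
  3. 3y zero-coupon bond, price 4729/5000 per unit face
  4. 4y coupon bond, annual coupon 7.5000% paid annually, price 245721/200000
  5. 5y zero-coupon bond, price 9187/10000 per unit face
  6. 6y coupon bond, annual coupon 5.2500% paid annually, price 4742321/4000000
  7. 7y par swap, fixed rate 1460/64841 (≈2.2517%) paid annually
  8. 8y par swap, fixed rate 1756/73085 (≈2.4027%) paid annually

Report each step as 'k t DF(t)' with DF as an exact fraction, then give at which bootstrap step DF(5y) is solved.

1 1 9701/10000
2 2 1927/2000
3 3 4729/5000
4 4 471/500
5 5 9187/10000
6 6 89/100
7 7 427/500
8 8 2061/2500
DF(5y) is solved at step 5

step 1 [1y] zero: DF = P = 9701/10000 ≈ 0.970100
step 2 [2y] zero: DF = P = 1927/2000 ≈ 0.963500
step 3 [3y] zero: DF = P = 4729/5000 ≈ 0.945800
step 4 [4y] bond c/1=3/40: DF=(245721/200000 − 3/40·(0.970100+0.963500+0.945800))/(1+3/40) = 471/500 ≈ 0.942000
step 5 [5y] zero: DF = P = 9187/10000 ≈ 0.918700
step 6 [6y] bond c/1=21/400: DF=(4742321/4000000 − 21/400·(0.970100+0.963500+0.945800+0.942000+0.918700))/(1+21/400) = 89/100 ≈ 0.890000
step 7 [7y] swap r/1=1460/64841: DF=(1 − 1460/64841·(0.970100+0.963500+0.945800+0.942000+0.918700+0.890000))/(1+1460/64841) = 427/500 ≈ 0.854000
step 8 [8y] swap r/1=1756/73085: DF=(1 − 1756/73085·(0.970100+0.963500+0.945800+0.942000+0.918700+0.890000+0.854000))/(1+1756/73085) = 2061/2500 ≈ 0.824400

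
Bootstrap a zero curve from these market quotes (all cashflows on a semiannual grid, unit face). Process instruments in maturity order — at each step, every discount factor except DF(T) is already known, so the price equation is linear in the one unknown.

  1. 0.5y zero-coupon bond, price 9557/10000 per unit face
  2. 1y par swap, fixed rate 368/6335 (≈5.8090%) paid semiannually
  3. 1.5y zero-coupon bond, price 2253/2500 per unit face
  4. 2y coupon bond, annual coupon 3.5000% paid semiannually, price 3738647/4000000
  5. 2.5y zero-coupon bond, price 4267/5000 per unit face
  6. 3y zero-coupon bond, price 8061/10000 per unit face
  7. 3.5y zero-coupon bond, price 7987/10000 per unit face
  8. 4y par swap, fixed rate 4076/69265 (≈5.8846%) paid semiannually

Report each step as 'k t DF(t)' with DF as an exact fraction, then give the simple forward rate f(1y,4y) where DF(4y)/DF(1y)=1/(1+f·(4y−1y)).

step 1 [0.5y] zero: DF = P = 9557/10000 ≈ 0.955700
step 2 [1y] swap r/2=184/6335: DF=(1 − 184/6335·(0.955700))/(1+184/6335) = 1181/1250 ≈ 0.944800
step 3 [1.5y] zero: DF = P = 2253/2500 ≈ 0.901200
step 4 [2y] bond c/2=7/400: DF=(3738647/4000000 − 7/400·(0.955700+0.944800+0.901200))/(1+7/400) = 544/625 ≈ 0.870400
step 5 [2.5y] zero: DF = P = 4267/5000 ≈ 0.853400
step 6 [3y] zero: DF = P = 8061/10000 ≈ 0.806100
step 7 [3.5y] zero: DF = P = 7987/10000 ≈ 0.798700
step 8 [4y] swap r/2=2038/69265: DF=(1 − 2038/69265·(0.955700+0.944800+0.901200+0.870400+0.853400+0.806100+0.798700))/(1+2038/69265) = 3981/5000 ≈ 0.796200

1 1/2 9557/10000
2 1 1181/1250
3 3/2 2253/2500
4 2 544/625
5 5/2 4267/5000
6 3 8061/10000
7 7/2 7987/10000
8 4 3981/5000
f(1y,4y) = ((1181/1250)/(3981/5000) − 1)/(3) = 743/11943 ≈ 6.2212%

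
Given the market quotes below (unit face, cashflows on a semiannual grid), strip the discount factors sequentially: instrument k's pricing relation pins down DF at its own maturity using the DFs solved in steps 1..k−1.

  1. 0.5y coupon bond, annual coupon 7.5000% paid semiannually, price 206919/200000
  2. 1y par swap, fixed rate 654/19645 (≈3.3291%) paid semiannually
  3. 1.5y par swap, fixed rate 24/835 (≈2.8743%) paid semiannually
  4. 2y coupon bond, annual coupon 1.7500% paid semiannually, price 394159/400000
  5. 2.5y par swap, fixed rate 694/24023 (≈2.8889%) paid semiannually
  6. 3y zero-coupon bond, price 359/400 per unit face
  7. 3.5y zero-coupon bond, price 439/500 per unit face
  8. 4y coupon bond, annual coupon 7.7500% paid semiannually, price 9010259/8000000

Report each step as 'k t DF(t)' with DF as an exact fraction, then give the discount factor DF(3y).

step 1 [0.5y] bond c/2=3/80: DF=(206919/200000 − 3/80·(0))/(1+3/80) = 2493/2500 ≈ 0.997200
step 2 [1y] swap r/2=327/19645: DF=(1 − 327/19645·(0.997200))/(1+327/19645) = 9673/10000 ≈ 0.967300
step 3 [1.5y] swap r/2=12/835: DF=(1 − 12/835·(0.997200+0.967300))/(1+12/835) = 479/500 ≈ 0.958000
step 4 [2y] bond c/2=7/800: DF=(394159/400000 − 7/800·(0.997200+0.967300+0.958000))/(1+7/800) = 1903/2000 ≈ 0.951500
step 5 [2.5y] swap r/2=347/24023: DF=(1 − 347/24023·(0.997200+0.967300+0.958000+0.951500))/(1+347/24023) = 4653/5000 ≈ 0.930600
step 6 [3y] zero: DF = P = 359/400 ≈ 0.897500
step 7 [3.5y] zero: DF = P = 439/500 ≈ 0.878000
step 8 [4y] bond c/2=31/800: DF=(9010259/8000000 − 31/800·(0.997200+0.967300+0.958000+0.951500+0.930600+0.897500+0.878000))/(1+31/800) = 2097/2500 ≈ 0.838800

1 1/2 2493/2500
2 1 9673/10000
3 3/2 479/500
4 2 1903/2000
5 5/2 4653/5000
6 3 359/400
7 7/2 439/500
8 4 2097/2500
DF(3y) = 359/400 ≈ 0.897500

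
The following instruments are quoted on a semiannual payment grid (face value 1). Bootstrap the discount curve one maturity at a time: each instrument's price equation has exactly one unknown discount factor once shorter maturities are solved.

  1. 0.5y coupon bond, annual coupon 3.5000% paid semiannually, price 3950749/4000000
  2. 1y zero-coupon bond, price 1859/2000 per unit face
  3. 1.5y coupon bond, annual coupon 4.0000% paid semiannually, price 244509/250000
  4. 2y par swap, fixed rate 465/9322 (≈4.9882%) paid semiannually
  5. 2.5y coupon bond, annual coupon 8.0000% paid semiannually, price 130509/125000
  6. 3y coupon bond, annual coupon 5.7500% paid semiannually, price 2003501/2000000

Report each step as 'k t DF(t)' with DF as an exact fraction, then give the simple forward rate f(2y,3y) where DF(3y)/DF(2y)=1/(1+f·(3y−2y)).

1 1/2 9707/10000
2 1 1859/2000
3 3/2 576/625
4 2 907/1000
5 5/2 1721/2000
6 3 1691/2000
f(2y,3y) = ((907/1000)/(1691/2000) − 1)/(1) = 123/1691 ≈ 7.2738%

step 1 [0.5y] bond c/2=7/400: DF=(3950749/4000000 − 7/400·(0))/(1+7/400) = 9707/10000 ≈ 0.970700
step 2 [1y] zero: DF = P = 1859/2000 ≈ 0.929500
step 3 [1.5y] bond c/2=1/50: DF=(244509/250000 − 1/50·(0.970700+0.929500))/(1+1/50) = 576/625 ≈ 0.921600
step 4 [2y] swap r/2=465/18644: DF=(1 − 465/18644·(0.970700+0.929500+0.921600))/(1+465/18644) = 907/1000 ≈ 0.907000
step 5 [2.5y] bond c/2=1/25: DF=(130509/125000 − 1/25·(0.970700+0.929500+0.921600+0.907000))/(1+1/25) = 1721/2000 ≈ 0.860500
step 6 [3y] bond c/2=23/800: DF=(2003501/2000000 − 23/800·(0.970700+0.929500+0.921600+0.907000+0.860500))/(1+23/800) = 1691/2000 ≈ 0.845500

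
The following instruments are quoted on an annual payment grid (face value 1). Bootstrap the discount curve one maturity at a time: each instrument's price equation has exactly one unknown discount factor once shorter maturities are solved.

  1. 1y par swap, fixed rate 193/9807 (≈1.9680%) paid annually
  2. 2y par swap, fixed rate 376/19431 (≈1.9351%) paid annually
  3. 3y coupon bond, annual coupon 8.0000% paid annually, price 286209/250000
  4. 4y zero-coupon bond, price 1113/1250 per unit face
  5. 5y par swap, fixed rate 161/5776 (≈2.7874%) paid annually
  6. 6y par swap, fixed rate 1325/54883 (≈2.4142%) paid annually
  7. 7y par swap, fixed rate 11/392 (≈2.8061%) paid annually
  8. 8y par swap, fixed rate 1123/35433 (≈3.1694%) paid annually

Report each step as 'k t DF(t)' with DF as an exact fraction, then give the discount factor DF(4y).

step 1 [1y] swap r/1=193/9807: DF=(1 − 193/9807·(0))/(1+193/9807) = 9807/10000 ≈ 0.980700
step 2 [2y] swap r/1=376/19431: DF=(1 − 376/19431·(0.980700))/(1+376/19431) = 1203/1250 ≈ 0.962400
step 3 [3y] bond c/1=2/25: DF=(286209/250000 − 2/25·(0.980700+0.962400))/(1+2/25) = 9161/10000 ≈ 0.916100
step 4 [4y] zero: DF = P = 1113/1250 ≈ 0.890400
step 5 [5y] swap r/1=161/5776: DF=(1 − 161/5776·(0.980700+0.962400+0.916100+0.890400))/(1+161/5776) = 1089/1250 ≈ 0.871200
step 6 [6y] swap r/1=1325/54883: DF=(1 − 1325/54883·(0.980700+0.962400+0.916100+0.890400+0.871200))/(1+1325/54883) = 347/400 ≈ 0.867500
step 7 [7y] swap r/1=11/392: DF=(1 − 11/392·(0.980700+0.962400+0.916100+0.890400+0.871200+0.867500))/(1+11/392) = 8229/10000 ≈ 0.822900
step 8 [8y] swap r/1=1123/35433: DF=(1 − 1123/35433·(0.980700+0.962400+0.916100+0.890400+0.871200+0.867500+0.822900))/(1+1123/35433) = 3877/5000 ≈ 0.775400

1 1 9807/10000
2 2 1203/1250
3 3 9161/10000
4 4 1113/1250
5 5 1089/1250
6 6 347/400
7 7 8229/10000
8 8 3877/5000
DF(4y) = 1113/1250 ≈ 0.890400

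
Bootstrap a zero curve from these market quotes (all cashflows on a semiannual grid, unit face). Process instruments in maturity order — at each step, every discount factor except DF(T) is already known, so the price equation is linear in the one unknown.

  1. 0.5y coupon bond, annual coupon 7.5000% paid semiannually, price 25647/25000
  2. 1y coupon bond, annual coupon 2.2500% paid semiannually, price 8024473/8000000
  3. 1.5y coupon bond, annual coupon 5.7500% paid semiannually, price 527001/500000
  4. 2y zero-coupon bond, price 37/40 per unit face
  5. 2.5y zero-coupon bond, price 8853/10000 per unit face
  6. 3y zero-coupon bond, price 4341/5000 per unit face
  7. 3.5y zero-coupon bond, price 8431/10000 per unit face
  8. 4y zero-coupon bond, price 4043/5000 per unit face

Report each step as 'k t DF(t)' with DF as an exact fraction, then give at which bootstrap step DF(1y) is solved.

step 1 [0.5y] bond c/2=3/80: DF=(25647/25000 − 3/80·(0))/(1+3/80) = 618/625 ≈ 0.988800
step 2 [1y] bond c/2=9/800: DF=(8024473/8000000 − 9/800·(0.988800))/(1+9/800) = 9809/10000 ≈ 0.980900
step 3 [1.5y] bond c/2=23/800: DF=(527001/500000 − 23/800·(0.988800+0.980900))/(1+23/800) = 1939/2000 ≈ 0.969500
step 4 [2y] zero: DF = P = 37/40 ≈ 0.925000
step 5 [2.5y] zero: DF = P = 8853/10000 ≈ 0.885300
step 6 [3y] zero: DF = P = 4341/5000 ≈ 0.868200
step 7 [3.5y] zero: DF = P = 8431/10000 ≈ 0.843100
step 8 [4y] zero: DF = P = 4043/5000 ≈ 0.808600

1 1/2 618/625
2 1 9809/10000
3 3/2 1939/2000
4 2 37/40
5 5/2 8853/10000
6 3 4341/5000
7 7/2 8431/10000
8 4 4043/5000
DF(1y) is solved at step 2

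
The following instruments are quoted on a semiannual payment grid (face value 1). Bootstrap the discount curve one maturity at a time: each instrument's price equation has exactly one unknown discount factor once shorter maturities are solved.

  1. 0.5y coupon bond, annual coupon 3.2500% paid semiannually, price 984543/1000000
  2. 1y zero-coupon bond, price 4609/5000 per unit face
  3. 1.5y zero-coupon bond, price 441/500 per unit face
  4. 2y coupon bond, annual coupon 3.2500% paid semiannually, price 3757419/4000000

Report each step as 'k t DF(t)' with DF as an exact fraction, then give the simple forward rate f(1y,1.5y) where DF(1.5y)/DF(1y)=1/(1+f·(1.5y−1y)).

step 1 [0.5y] bond c/2=13/800: DF=(984543/1000000 − 13/800·(0))/(1+13/800) = 1211/1250 ≈ 0.968800
step 2 [1y] zero: DF = P = 4609/5000 ≈ 0.921800
step 3 [1.5y] zero: DF = P = 441/500 ≈ 0.882000
step 4 [2y] bond c/2=13/800: DF=(3757419/4000000 − 13/800·(0.968800+0.921800+0.882000))/(1+13/800) = 22/25 ≈ 0.880000

1 1/2 1211/1250
2 1 4609/5000
3 3/2 441/500
4 2 22/25
f(1y,1.5y) = ((4609/5000)/(441/500) − 1)/(1/2) = 199/2205 ≈ 9.0249%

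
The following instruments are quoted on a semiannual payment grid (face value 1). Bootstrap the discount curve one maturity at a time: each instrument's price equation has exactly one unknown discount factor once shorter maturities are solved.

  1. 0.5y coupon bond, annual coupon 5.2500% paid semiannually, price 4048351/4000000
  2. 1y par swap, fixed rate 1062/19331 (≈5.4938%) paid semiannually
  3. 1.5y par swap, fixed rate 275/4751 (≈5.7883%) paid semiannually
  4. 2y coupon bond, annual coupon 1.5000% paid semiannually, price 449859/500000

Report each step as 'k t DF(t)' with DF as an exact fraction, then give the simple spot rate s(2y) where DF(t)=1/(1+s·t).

1 1/2 4931/5000
2 1 9469/10000
3 3/2 367/400
4 2 4359/5000
s(2y) = (1/(4359/5000) − 1)/(2) = 641/8718 ≈ 7.3526%

step 1 [0.5y] bond c/2=21/800: DF=(4048351/4000000 − 21/800·(0))/(1+21/800) = 4931/5000 ≈ 0.986200
step 2 [1y] swap r/2=531/19331: DF=(1 − 531/19331·(0.986200))/(1+531/19331) = 9469/10000 ≈ 0.946900
step 3 [1.5y] swap r/2=275/9502: DF=(1 − 275/9502·(0.986200+0.946900))/(1+275/9502) = 367/400 ≈ 0.917500
step 4 [2y] bond c/2=3/400: DF=(449859/500000 − 3/400·(0.986200+0.946900+0.917500))/(1+3/400) = 4359/5000 ≈ 0.871800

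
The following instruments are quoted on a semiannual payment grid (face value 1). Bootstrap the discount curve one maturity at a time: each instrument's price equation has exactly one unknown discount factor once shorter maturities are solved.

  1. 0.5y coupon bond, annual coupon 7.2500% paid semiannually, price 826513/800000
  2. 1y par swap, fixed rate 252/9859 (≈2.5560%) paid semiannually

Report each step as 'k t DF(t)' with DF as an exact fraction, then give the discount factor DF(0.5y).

1 1/2 997/1000
2 1 2437/2500
DF(0.5y) = 997/1000 ≈ 0.997000

step 1 [0.5y] bond c/2=29/800: DF=(826513/800000 − 29/800·(0))/(1+29/800) = 997/1000 ≈ 0.997000
step 2 [1y] swap r/2=126/9859: DF=(1 − 126/9859·(0.997000))/(1+126/9859) = 2437/2500 ≈ 0.974800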